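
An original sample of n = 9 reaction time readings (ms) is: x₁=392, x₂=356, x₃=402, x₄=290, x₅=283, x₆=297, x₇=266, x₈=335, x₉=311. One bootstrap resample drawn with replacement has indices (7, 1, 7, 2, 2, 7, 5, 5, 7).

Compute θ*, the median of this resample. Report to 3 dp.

Resample values: 266, 392, 266, 356, 356, 266, 283, 283, 266.
Sorted: 266, 266, 266, 266, 283, 283, 356, 356, 392
Median = middle value = 283.000

θ* = 283.000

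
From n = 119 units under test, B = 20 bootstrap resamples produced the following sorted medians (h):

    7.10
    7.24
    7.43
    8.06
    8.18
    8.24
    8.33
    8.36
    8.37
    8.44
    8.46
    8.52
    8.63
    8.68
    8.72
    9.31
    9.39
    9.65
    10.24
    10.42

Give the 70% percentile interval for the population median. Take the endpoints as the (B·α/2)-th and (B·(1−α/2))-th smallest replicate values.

(7.43, 9.39)

α = 0.30; lower rank = 20 × 0.150 = 3; upper rank = 20 × 0.850 = 17.
The 3rd smallest replicate is 7.43; the 17th is 9.39.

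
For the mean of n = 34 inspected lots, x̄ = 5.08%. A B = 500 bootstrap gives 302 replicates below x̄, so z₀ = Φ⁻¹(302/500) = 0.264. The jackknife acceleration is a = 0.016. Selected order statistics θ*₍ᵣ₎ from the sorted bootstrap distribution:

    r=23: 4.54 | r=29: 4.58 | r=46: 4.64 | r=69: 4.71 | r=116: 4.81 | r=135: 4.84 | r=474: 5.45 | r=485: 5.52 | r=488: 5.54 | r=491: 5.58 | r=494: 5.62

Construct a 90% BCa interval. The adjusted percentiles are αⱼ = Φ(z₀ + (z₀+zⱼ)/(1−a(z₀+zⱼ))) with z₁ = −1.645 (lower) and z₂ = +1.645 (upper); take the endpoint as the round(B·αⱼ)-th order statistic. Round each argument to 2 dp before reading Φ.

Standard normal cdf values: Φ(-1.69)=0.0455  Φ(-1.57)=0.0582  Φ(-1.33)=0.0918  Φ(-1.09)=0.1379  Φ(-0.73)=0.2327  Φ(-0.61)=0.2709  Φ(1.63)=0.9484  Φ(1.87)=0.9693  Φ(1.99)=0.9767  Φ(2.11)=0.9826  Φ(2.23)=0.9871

Lower: z₀ + z₁ = 0.264 + (-1.645) = -1.381; 1 − a(z₀+z₁) = 1 − (0.016)(-1.381) = 1.0221; argument = 0.264 + (-1.381)/1.0221 = -1.0871 → -1.09.
α₁ = Φ(-1.09) = 0.1379; rank = round(500 × 0.1379) = 69; θ*₍69₎ = 4.71.
Upper: z₀ + z₂ = 1.909; 1 − a(z₀+z₂) = 0.9695; argument = 2.2331 → 2.23; α₂ = 0.9871; rank = 494; θ*₍494₎ = 5.62.

(4.71, 5.62)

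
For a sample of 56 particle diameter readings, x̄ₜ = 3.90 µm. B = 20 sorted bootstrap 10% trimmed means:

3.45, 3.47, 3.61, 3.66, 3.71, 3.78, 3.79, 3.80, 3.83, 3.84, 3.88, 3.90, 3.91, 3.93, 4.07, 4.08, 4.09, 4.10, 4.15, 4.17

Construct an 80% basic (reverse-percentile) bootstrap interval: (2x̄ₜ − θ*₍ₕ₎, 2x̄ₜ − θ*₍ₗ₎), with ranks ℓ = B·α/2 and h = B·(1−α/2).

Percentile endpoints at ranks 2 and 18: θ*₍2₎ = 3.47, θ*₍18₎ = 4.10.
Basic interval reflects these around x̄ₜ:
  lower = 2 × 3.90 − 4.10 = 3.70
  upper = 2 × 3.90 − 3.47 = 4.33

(3.70, 4.33)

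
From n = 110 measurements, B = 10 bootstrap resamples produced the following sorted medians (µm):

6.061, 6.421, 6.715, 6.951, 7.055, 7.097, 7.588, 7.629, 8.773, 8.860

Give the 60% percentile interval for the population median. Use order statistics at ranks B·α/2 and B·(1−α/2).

α = 0.40; lower rank = 10 × 0.200 = 2; upper rank = 10 × 0.800 = 8.
The 2nd smallest replicate is 6.421; the 8th is 7.629.

(6.421, 7.629)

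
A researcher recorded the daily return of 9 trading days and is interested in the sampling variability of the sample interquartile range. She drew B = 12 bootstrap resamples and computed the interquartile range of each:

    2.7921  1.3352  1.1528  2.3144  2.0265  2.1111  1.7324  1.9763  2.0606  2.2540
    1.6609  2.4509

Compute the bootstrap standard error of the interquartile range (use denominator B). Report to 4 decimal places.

SE* = 0.4431

Bootstrap SE is the standard deviation of the 12 replicate interquartile ranges.
Mean of replicates: (2.7921 + 1.3352 + 1.1528 + 2.3144 + 2.0265 + 2.1111 + 1.7324 + 1.9763 + 2.0606 + 2.2540 + 1.6609 + 2.4509) / 12 = 23.86720 / 12 = 1.98893
Sum of squared deviations: (+0.80317)² + (−0.65373)² + (−0.83613)² + (+0.32547)² + (+0.03757)² + (+0.12217)² + (−0.25653)² + (−0.01263)² + (+0.07167)² + (+0.26507)² + (−0.32803)² + (+0.46197)² = 2.35621
Variance = 2.35621 / 12 = 0.19635
SE* = √0.19635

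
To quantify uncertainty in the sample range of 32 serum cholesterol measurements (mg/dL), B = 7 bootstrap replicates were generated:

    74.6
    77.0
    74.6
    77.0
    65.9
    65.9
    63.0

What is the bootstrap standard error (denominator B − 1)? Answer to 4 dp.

SE* = 5.9693

Bootstrap SE is the standard deviation of the 7 replicate ranges.
Mean of replicates: (74.6 + 77.0 + 74.6 + 77.0 + 65.9 + 65.9 + 63.0) / 7 = 498.00000 / 7 = 71.14286
Sum of squared deviations: (+3.45714)² + (+5.85714)² + (+3.45714)² + (+5.85714)² + (−5.24286)² + (−5.24286)² + (−8.14286)² = 213.79714
Variance = 213.79714 / 6 = 35.63286
SE* = √35.63286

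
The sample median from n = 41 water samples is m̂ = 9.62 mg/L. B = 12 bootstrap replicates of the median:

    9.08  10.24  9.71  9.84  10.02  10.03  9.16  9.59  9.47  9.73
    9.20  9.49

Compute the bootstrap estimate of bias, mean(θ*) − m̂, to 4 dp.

mean(θ*) = (9.08 + 10.24 + 9.71 + 9.84 + 10.02 + 10.03 + 9.16 + 9.59 + 9.47 + 9.73 + 9.20 + 9.49) / 12 = 9.63000
bias = 9.63000 − 9.62

bias = +0.0100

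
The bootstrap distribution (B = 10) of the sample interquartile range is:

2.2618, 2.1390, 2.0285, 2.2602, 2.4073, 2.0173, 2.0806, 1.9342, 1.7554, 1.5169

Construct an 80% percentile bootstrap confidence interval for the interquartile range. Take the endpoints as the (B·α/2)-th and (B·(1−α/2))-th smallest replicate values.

(1.5169, 2.2618)

Sorted replicates: 1.5169, 1.7554, 1.9342, 2.0173, 2.0285, 2.0806, 2.1390, 2.2602, 2.2618, 2.4073
α = 0.20; lower rank = 10 × 0.100 = 1; upper rank = 10 × 0.900 = 9.
The 1st smallest replicate is 1.5169; the 9th is 2.2618.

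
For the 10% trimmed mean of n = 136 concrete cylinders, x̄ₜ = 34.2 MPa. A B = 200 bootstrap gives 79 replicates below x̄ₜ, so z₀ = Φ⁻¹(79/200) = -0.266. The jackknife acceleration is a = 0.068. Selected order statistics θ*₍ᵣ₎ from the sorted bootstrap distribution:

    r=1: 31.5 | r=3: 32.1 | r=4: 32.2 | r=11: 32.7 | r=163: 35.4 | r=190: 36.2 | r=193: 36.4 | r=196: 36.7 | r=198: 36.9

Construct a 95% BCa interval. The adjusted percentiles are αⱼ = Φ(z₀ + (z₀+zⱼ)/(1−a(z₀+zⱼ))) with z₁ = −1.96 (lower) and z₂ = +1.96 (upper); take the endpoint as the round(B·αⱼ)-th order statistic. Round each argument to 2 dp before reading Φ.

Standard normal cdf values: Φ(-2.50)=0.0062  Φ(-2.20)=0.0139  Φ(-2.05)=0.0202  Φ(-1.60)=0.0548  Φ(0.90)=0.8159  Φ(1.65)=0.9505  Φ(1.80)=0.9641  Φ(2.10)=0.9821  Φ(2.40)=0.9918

(32.1, 36.2)

Lower: z₀ + z₁ = -0.266 + (-1.960) = -2.226; 1 − a(z₀+z₁) = 1 − (0.068)(-2.226) = 1.1514; argument = -0.266 + (-2.226)/1.1514 = -2.1994 → -2.20.
α₁ = Φ(-2.20) = 0.0139; rank = round(200 × 0.0139) = 3; θ*₍3₎ = 32.1.
Upper: z₀ + z₂ = 1.694; 1 − a(z₀+z₂) = 0.8848; argument = 1.6485 → 1.65; α₂ = 0.9505; rank = 190; θ*₍190₎ = 36.2.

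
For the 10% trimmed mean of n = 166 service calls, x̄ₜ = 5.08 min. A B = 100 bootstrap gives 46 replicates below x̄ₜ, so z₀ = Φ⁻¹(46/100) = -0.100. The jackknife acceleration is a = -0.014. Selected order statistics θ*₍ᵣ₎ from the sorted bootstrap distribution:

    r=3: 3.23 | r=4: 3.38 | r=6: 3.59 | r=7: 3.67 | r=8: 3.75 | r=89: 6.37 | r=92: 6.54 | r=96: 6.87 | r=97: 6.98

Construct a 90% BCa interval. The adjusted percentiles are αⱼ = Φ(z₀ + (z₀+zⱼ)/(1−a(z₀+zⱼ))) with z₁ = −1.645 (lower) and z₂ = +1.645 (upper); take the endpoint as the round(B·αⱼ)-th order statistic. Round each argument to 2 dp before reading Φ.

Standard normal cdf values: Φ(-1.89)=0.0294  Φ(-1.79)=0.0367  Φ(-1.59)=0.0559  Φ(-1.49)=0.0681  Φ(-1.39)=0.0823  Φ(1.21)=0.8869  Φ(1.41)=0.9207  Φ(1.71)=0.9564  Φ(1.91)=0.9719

(3.23, 6.54)

Lower: z₀ + z₁ = -0.100 + (-1.645) = -1.745; 1 − a(z₀+z₁) = 1 − (-0.014)(-1.745) = 0.9756; argument = -0.100 + (-1.745)/0.9756 = -1.8887 → -1.89.
α₁ = Φ(-1.89) = 0.0294; rank = round(100 × 0.0294) = 3; θ*₍3₎ = 3.23.
Upper: z₀ + z₂ = 1.545; 1 − a(z₀+z₂) = 1.0216; argument = 1.4123 → 1.41; α₂ = 0.9207; rank = 92; θ*₍92₎ = 6.54.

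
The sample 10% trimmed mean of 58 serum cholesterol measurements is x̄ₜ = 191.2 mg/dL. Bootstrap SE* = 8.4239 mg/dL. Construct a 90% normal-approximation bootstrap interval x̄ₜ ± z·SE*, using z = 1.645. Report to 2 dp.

(177.34, 205.06)

Margin = 1.645 × 8.4239 = 13.857
Interval: 191.2 ± 13.857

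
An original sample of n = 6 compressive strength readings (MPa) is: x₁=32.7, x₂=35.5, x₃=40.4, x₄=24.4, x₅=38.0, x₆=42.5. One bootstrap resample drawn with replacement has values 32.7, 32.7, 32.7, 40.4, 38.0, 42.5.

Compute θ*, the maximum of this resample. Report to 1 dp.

Maximum = 42.5

θ* = 42.5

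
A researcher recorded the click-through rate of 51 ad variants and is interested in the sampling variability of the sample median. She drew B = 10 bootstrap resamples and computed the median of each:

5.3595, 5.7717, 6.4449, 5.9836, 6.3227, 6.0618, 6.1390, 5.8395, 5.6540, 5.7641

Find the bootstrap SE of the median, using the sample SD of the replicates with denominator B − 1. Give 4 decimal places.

SE* = 0.3241

Bootstrap SE is the standard deviation of the 10 replicate medians.
Mean of replicates: (5.3595 + 5.7717 + 6.4449 + 5.9836 + 6.3227 + 6.0618 + 6.1390 + 5.8395 + 5.6540 + 5.7641) / 10 = 59.34080 / 10 = 5.93408
Sum of squared deviations: (−0.57458)² + (−0.16238)² + (+0.51082)² + (+0.04952)² + (+0.38862)² + (+0.12772)² + (+0.20492)² + (−0.09458)² + (−0.28008)² + (−0.16998)² = 0.94551
Variance = 0.94551 / 9 = 0.10506
SE* = √0.10506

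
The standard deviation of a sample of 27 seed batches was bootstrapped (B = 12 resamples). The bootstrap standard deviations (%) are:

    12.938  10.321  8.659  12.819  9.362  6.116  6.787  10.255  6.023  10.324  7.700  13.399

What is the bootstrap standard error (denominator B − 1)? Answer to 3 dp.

SE* = 2.607

Bootstrap SE is the standard deviation of the 12 replicate standard deviations.
Mean of replicates: (12.938 + 10.321 + 8.659 + 12.819 + 9.362 + 6.116 + 6.787 + 10.255 + 6.023 + 10.324 + 7.700 + 13.399) / 12 = 114.7030 / 12 = 9.5586
Sum of squared deviations: (+3.3794)² + (+0.7624)² + (−0.8996)² + (+3.2604)² + (−0.1966)² + (−3.4426)² + (−2.7716)² + (+0.6964)² + (−3.5356)² + (+0.7654)² + (−1.8586)² + (+3.8404)² = 74.7873
Variance = 74.7873 / 11 = 6.7988
SE* = √6.7988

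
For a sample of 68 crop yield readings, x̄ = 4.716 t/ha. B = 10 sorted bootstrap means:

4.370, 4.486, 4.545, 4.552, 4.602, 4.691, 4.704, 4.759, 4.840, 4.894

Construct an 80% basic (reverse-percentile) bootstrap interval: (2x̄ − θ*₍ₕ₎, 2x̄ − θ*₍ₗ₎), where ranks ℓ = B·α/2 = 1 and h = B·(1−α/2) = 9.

(4.592, 5.062)

Percentile endpoints at ranks 1 and 9: θ*₍1₎ = 4.370, θ*₍9₎ = 4.840.
Basic interval reflects these around x̄:
  lower = 2 × 4.716 − 4.840 = 4.592
  upper = 2 × 4.716 − 4.370 = 5.062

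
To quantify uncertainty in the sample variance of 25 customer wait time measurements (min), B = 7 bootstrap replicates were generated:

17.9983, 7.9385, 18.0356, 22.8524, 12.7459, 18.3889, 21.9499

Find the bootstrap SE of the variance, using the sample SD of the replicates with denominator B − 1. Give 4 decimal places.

SE* = 5.2096

Bootstrap SE is the standard deviation of the 7 replicate variances.
Mean of replicates: (17.9983 + 7.9385 + 18.0356 + 22.8524 + 12.7459 + 18.3889 + 21.9499) / 7 = 119.90950 / 7 = 17.12993
Sum of squared deviations: (+0.86837)² + (−9.19143)² + (+0.90567)² + (+5.72247)² + (−4.38403)² + (+1.25897)² + (+4.81997)² = 162.84019
Variance = 162.84019 / 6 = 27.14003
SE* = √27.14003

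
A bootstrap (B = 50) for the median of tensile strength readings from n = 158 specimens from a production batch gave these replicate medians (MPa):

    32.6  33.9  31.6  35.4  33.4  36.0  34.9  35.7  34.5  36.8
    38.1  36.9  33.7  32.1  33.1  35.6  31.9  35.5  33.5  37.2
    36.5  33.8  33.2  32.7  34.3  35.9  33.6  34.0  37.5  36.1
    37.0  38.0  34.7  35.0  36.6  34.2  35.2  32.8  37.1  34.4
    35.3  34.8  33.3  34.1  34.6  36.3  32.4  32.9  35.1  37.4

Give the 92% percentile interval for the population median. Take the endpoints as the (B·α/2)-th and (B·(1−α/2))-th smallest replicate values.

Sorted replicates: 31.6, 31.9, 32.1, 32.4, 32.6, 32.7, 32.8, 32.9, 33.1, 33.2, 33.3, 33.4, 33.5, 33.6, 33.7, 33.8, 33.9, 34.0, 34.1, 34.2, 34.3, 34.4, 34.5, 34.6, 34.7, 34.8, 34.9, 35.0, 35.1, 35.2, 35.3, 35.4, 35.5, 35.6, 35.7, 35.9, 36.0, 36.1, 36.3, 36.5, 36.6, 36.8, 36.9, 37.0, 37.1, 37.2, 37.4, 37.5, 38.0, 38.1
α = 0.08; lower rank = 50 × 0.040 = 2; upper rank = 50 × 0.960 = 48.
The 2nd smallest replicate is 31.9; the 48th is 37.5.

(31.9, 37.5)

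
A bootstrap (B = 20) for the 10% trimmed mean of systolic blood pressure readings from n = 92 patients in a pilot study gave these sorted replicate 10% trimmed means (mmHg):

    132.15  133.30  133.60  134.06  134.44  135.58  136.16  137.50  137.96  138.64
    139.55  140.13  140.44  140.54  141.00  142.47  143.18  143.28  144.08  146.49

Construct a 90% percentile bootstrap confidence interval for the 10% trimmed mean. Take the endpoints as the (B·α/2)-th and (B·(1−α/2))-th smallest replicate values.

(132.15, 144.08)

α = 0.10; lower rank = 20 × 0.050 = 1; upper rank = 20 × 0.950 = 19.
The 1st smallest replicate is 132.15; the 19th is 144.08.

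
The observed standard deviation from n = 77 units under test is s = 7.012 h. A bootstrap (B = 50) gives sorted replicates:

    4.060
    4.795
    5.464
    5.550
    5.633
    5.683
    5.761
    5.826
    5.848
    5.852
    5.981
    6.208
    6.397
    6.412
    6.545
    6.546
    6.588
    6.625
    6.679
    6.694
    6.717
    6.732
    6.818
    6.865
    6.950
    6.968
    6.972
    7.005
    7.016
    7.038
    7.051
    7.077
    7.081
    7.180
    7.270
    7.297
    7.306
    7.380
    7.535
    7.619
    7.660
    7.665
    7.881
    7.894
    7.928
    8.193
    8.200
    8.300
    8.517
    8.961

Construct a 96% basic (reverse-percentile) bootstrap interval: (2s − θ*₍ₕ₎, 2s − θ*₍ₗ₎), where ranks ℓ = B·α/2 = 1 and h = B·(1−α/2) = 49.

Percentile endpoints at ranks 1 and 49: θ*₍1₎ = 4.060, θ*₍49₎ = 8.517.
Basic interval reflects these around s:
  lower = 2 × 7.012 − 8.517 = 5.507
  upper = 2 × 7.012 − 4.060 = 9.964

(5.507, 9.964)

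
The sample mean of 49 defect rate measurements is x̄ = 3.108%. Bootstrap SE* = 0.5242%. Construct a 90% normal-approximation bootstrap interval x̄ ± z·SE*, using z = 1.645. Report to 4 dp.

Margin = 1.645 × 0.5242 = 0.86231
Interval: 3.108 ± 0.86231

(2.2457, 3.9703)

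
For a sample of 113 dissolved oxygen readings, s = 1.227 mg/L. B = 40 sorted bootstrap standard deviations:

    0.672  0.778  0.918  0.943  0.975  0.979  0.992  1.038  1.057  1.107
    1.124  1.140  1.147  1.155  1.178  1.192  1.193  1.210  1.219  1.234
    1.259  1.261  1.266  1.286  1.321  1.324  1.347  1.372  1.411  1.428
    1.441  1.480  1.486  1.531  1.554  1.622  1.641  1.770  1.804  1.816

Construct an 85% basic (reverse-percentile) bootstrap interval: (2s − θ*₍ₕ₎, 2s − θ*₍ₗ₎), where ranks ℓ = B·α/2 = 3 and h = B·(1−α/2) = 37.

Percentile endpoints at ranks 3 and 37: θ*₍3₎ = 0.918, θ*₍37₎ = 1.641.
Basic interval reflects these around s:
  lower = 2 × 1.227 − 1.641 = 0.813
  upper = 2 × 1.227 − 0.918 = 1.536

(0.813, 1.536)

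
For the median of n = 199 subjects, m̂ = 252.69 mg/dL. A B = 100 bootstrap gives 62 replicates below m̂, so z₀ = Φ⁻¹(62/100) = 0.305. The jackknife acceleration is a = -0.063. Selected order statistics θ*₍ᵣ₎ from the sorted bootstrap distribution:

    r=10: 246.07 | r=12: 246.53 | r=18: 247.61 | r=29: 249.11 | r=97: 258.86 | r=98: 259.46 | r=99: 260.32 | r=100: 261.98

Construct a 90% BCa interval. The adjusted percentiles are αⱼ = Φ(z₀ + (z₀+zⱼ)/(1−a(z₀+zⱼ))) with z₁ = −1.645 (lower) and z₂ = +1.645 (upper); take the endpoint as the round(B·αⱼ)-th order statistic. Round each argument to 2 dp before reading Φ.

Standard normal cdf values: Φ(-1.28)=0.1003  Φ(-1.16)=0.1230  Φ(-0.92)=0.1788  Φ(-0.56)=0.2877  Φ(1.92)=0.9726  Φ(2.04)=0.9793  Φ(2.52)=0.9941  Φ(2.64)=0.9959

Lower: z₀ + z₁ = 0.305 + (-1.645) = -1.340; 1 − a(z₀+z₁) = 1 − (-0.063)(-1.340) = 0.9156; argument = 0.305 + (-1.340)/0.9156 = -1.1586 → -1.16.
α₁ = Φ(-1.16) = 0.1230; rank = round(100 × 0.1230) = 12; θ*₍12₎ = 246.53.
Upper: z₀ + z₂ = 1.950; 1 − a(z₀+z₂) = 1.1228; argument = 2.0417 → 2.04; α₂ = 0.9793; rank = 98; θ*₍98₎ = 259.46.

(246.53, 259.46)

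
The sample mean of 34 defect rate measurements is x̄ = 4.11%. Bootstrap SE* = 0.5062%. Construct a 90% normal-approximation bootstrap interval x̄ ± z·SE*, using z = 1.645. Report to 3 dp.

Margin = 1.645 × 0.5062 = 0.8327
Interval: 4.11 ± 0.8327

(3.277, 4.943)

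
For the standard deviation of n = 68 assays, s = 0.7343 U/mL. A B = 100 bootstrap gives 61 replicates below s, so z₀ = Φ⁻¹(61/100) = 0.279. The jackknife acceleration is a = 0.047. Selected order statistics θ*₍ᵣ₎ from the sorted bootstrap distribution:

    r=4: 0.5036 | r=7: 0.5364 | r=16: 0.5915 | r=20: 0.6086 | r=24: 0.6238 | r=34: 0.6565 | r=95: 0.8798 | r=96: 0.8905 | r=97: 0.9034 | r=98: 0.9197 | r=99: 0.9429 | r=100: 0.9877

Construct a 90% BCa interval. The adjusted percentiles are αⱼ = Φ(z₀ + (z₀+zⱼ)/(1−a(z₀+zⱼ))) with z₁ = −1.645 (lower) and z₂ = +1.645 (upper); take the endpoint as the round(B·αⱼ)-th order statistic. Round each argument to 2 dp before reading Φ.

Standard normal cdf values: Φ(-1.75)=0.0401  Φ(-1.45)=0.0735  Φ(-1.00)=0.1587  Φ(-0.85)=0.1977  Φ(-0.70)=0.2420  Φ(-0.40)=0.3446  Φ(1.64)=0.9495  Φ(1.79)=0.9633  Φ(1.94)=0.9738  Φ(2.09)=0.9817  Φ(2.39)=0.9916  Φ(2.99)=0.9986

Lower: z₀ + z₁ = 0.279 + (-1.645) = -1.366; 1 − a(z₀+z₁) = 1 − (0.047)(-1.366) = 1.0642; argument = 0.279 + (-1.366)/1.0642 = -1.0046 → -1.00.
α₁ = Φ(-1.00) = 0.1587; rank = round(100 × 0.1587) = 16; θ*₍16₎ = 0.5915.
Upper: z₀ + z₂ = 1.924; 1 − a(z₀+z₂) = 0.9096; argument = 2.3943 → 2.39; α₂ = 0.9916; rank = 99; θ*₍99₎ = 0.9429.

(0.5915, 0.9429)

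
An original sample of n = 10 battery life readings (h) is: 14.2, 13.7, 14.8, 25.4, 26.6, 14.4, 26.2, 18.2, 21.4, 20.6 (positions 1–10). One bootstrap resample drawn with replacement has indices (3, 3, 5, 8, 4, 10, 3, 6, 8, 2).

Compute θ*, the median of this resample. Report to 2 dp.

Resample values: 14.8, 14.8, 26.6, 18.2, 25.4, 20.6, 14.8, 14.4, 18.2, 13.7.
Sorted: 13.7, 14.4, 14.8, 14.8, 14.8, 18.2, 18.2, 20.6, 25.4, 26.6
Median = average of the two middle values = 16.50

θ* = 16.50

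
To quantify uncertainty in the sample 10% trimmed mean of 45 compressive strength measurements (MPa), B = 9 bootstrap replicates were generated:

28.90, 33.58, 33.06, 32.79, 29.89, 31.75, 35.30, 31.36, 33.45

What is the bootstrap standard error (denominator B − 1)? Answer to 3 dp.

SE* = 1.978

Bootstrap SE is the standard deviation of the 9 replicate 10% trimmed means.
Mean of replicates: (28.90 + 33.58 + 33.06 + 32.79 + 29.89 + 31.75 + 35.30 + 31.36 + 33.45) / 9 = 290.0800 / 9 = 32.2311
Sum of squared deviations: (−3.3311)² + (+1.3489)² + (+0.8289)² + (+0.5589)² + (−2.3411)² + (−0.4811)² + (+3.0689)² + (−0.8711)² + (+1.2189)² = 31.2901
Variance = 31.2901 / 8 = 3.9113
SE* = √3.9113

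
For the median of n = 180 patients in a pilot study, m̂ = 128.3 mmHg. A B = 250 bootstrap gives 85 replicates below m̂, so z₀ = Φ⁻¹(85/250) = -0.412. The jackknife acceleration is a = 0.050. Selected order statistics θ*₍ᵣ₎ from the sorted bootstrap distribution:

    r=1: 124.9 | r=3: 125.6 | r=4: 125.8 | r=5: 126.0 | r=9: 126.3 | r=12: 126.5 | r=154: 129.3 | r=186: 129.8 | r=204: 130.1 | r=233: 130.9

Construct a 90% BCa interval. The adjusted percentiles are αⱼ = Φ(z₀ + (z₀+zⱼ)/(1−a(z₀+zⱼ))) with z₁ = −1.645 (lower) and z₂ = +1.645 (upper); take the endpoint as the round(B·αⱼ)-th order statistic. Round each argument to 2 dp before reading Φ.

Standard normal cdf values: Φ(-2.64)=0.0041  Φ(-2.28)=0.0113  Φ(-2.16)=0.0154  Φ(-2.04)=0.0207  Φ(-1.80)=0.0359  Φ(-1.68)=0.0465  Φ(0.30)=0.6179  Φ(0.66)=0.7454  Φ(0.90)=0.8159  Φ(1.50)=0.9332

Lower: z₀ + z₁ = -0.412 + (-1.645) = -2.057; 1 − a(z₀+z₁) = 1 − (0.050)(-2.057) = 1.1029; argument = -0.412 + (-2.057)/1.1029 = -2.2772 → -2.28.
α₁ = Φ(-2.28) = 0.0113; rank = round(250 × 0.0113) = 3; θ*₍3₎ = 125.6.
Upper: z₀ + z₂ = 1.233; 1 − a(z₀+z₂) = 0.9384; argument = 0.9020 → 0.90; α₂ = 0.8159; rank = 204; θ*₍204₎ = 130.1.

(125.6, 130.1)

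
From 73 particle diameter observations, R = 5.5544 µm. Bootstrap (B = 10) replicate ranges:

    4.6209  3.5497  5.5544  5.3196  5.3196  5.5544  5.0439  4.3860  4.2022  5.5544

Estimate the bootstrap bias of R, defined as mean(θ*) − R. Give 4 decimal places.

mean(θ*) = (4.6209 + 3.5497 + 5.5544 + 5.3196 + 5.3196 + 5.5544 + 5.0439 + 4.3860 + 4.2022 + 5.5544) / 10 = 4.91051
bias = 4.91051 − 5.5544

bias = −0.6439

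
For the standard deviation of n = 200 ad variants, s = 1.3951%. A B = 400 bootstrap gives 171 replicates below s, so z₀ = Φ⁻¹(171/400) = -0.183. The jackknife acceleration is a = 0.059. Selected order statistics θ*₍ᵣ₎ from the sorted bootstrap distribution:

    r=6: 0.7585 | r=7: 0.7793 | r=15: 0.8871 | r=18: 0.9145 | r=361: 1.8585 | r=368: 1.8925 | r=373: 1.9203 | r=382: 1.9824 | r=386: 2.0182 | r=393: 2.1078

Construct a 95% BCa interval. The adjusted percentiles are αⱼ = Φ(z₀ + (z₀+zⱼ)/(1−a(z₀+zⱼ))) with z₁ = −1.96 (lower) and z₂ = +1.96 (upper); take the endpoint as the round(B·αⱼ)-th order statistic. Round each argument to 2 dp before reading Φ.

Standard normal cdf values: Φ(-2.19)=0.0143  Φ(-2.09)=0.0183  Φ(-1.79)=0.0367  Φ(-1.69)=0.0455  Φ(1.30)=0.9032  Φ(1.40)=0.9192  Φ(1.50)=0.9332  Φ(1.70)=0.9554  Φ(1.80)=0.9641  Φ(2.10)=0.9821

Lower: z₀ + z₁ = -0.183 + (-1.960) = -2.143; 1 − a(z₀+z₁) = 1 − (0.059)(-2.143) = 1.1264; argument = -0.183 + (-2.143)/1.1264 = -2.0855 → -2.09.
α₁ = Φ(-2.09) = 0.0183; rank = round(400 × 0.0183) = 7; θ*₍7₎ = 0.7793.
Upper: z₀ + z₂ = 1.777; 1 − a(z₀+z₂) = 0.8952; argument = 1.8021 → 1.80; α₂ = 0.9641; rank = 386; θ*₍386₎ = 2.0182.

(0.7793, 2.0182)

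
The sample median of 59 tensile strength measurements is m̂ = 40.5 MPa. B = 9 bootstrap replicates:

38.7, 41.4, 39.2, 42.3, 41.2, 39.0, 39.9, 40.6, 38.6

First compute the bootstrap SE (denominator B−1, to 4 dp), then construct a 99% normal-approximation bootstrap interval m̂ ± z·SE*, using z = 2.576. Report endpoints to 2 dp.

(37.06, 43.94)

Mean of replicates = 40.1000; sum of squared deviations = 14.2600; SE* = √(14.2600/8) = 1.3351
Margin = 2.576 × 1.3351 = 3.439
Interval: 40.5 ± 3.439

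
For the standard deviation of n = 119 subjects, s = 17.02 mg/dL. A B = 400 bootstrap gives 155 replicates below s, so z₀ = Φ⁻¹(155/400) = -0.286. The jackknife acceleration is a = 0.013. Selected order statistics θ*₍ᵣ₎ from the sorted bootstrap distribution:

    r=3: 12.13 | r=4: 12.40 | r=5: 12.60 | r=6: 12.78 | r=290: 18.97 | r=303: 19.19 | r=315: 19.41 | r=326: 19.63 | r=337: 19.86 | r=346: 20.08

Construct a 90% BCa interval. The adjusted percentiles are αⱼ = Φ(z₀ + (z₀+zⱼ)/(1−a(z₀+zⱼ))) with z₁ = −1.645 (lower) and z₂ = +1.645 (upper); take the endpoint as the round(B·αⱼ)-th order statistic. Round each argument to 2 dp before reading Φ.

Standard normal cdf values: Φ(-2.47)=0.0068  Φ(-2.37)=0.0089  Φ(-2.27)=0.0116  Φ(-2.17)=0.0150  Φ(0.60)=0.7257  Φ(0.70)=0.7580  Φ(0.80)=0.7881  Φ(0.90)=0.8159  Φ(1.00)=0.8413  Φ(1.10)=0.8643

Lower: z₀ + z₁ = -0.286 + (-1.645) = -1.931; 1 − a(z₀+z₁) = 1 − (0.013)(-1.931) = 1.0251; argument = -0.286 + (-1.931)/1.0251 = -2.1697 → -2.17.
α₁ = Φ(-2.17) = 0.0150; rank = round(400 × 0.0150) = 6; θ*₍6₎ = 12.78.
Upper: z₀ + z₂ = 1.359; 1 − a(z₀+z₂) = 0.9823; argument = 1.0974 → 1.10; α₂ = 0.8643; rank = 346; θ*₍346₎ = 20.08.

(12.78, 20.08)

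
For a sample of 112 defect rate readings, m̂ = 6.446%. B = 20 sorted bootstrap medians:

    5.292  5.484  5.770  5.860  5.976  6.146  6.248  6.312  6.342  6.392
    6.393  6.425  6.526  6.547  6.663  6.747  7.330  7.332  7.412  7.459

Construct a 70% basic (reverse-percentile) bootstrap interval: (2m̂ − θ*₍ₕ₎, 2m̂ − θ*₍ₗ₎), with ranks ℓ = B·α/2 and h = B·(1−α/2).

Percentile endpoints at ranks 3 and 17: θ*₍3₎ = 5.770, θ*₍17₎ = 7.330.
Basic interval reflects these around m̂:
  lower = 2 × 6.446 − 7.330 = 5.562
  upper = 2 × 6.446 − 5.770 = 7.122

(5.562, 7.122)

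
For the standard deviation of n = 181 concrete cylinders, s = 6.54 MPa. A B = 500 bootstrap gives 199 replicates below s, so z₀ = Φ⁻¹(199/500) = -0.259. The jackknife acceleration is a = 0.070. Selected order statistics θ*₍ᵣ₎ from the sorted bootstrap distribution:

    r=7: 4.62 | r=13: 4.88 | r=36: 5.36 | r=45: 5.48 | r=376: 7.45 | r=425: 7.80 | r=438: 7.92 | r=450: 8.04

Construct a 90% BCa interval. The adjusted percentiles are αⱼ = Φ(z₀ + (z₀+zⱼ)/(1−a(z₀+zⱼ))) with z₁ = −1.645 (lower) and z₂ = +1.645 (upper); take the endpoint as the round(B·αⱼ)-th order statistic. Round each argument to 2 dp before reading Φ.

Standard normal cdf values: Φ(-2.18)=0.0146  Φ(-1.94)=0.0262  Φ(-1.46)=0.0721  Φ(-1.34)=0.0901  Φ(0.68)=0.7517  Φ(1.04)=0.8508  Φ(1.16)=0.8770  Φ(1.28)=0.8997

Lower: z₀ + z₁ = -0.259 + (-1.645) = -1.904; 1 − a(z₀+z₁) = 1 − (0.070)(-1.904) = 1.1333; argument = -0.259 + (-1.904)/1.1333 = -1.9391 → -1.94.
α₁ = Φ(-1.94) = 0.0262; rank = round(500 × 0.0262) = 13; θ*₍13₎ = 4.88.
Upper: z₀ + z₂ = 1.386; 1 − a(z₀+z₂) = 0.9030; argument = 1.2759 → 1.28; α₂ = 0.8997; rank = 450; θ*₍450₎ = 8.04.

(4.88, 8.04)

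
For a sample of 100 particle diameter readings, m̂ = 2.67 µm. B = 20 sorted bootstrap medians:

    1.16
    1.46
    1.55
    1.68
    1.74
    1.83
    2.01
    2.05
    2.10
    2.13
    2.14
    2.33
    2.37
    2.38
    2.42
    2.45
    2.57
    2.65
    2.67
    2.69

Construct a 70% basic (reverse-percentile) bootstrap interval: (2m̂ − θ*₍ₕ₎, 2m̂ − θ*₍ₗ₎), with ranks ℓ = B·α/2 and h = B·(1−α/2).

(2.77, 3.79)

Percentile endpoints at ranks 3 and 17: θ*₍3₎ = 1.55, θ*₍17₎ = 2.57.
Basic interval reflects these around m̂:
  lower = 2 × 2.67 − 2.57 = 2.77
  upper = 2 × 2.67 − 1.55 = 3.79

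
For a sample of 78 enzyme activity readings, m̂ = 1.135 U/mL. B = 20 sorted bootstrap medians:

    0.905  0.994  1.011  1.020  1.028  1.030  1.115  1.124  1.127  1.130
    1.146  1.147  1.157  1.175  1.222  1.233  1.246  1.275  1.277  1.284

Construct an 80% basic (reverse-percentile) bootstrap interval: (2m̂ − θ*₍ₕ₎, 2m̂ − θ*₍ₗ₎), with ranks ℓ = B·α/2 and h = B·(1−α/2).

(0.995, 1.276)

Percentile endpoints at ranks 2 and 18: θ*₍2₎ = 0.994, θ*₍18₎ = 1.275.
Basic interval reflects these around m̂:
  lower = 2 × 1.135 − 1.275 = 0.995
  upper = 2 × 1.135 − 0.994 = 1.276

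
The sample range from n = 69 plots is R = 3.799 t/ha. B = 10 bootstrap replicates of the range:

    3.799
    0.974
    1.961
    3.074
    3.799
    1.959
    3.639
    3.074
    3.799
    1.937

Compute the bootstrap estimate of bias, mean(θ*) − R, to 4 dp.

mean(θ*) = (3.799 + 0.974 + 1.961 + 3.074 + 3.799 + 1.959 + 3.639 + 3.074 + 3.799 + 1.937) / 10 = 2.80150
bias = 2.80150 − 3.799

bias = −0.9975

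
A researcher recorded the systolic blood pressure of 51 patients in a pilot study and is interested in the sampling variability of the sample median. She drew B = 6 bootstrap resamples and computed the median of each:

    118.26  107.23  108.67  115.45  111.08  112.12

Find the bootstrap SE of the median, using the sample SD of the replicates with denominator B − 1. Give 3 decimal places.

Bootstrap SE is the standard deviation of the 6 replicate medians.
Mean of replicates: (118.26 + 107.23 + 108.67 + 115.45 + 111.08 + 112.12) / 6 = 672.8100 / 6 = 112.1350
Sum of squared deviations: (+6.1250)² + (−4.9050)² + (−3.4650)² + (+3.3150)² + (−1.0550)² + (−0.0150)² = 85.6834
Variance = 85.6834 / 5 = 17.1367
SE* = √17.1367

SE* = 4.140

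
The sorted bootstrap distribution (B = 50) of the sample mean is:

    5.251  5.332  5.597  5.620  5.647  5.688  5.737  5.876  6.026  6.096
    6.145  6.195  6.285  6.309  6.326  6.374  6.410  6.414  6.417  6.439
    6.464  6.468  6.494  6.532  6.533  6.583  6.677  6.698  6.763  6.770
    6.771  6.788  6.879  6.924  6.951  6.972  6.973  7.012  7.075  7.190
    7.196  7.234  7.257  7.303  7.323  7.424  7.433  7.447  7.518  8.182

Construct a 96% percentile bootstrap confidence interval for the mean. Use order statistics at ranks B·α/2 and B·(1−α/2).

α = 0.04; lower rank = 50 × 0.020 = 1; upper rank = 50 × 0.980 = 49.
The 1st smallest replicate is 5.251; the 49th is 7.518.

(5.251, 7.518)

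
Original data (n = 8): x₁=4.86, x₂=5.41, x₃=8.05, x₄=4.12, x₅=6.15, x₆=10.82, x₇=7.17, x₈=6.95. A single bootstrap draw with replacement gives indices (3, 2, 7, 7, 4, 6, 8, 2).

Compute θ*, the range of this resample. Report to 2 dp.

θ* = 6.70

Resample values: 8.05, 5.41, 7.17, 7.17, 4.12, 10.82, 6.95, 5.41.
Range = 10.82 − 4.12 = 6.70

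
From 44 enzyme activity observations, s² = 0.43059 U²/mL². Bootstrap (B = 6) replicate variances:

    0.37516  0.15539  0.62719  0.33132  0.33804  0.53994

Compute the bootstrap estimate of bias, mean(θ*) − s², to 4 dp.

bias = −0.0361

mean(θ*) = (0.37516 + 0.15539 + 0.62719 + 0.33132 + 0.33804 + 0.53994) / 6 = 0.39451
bias = 0.39451 − 0.43059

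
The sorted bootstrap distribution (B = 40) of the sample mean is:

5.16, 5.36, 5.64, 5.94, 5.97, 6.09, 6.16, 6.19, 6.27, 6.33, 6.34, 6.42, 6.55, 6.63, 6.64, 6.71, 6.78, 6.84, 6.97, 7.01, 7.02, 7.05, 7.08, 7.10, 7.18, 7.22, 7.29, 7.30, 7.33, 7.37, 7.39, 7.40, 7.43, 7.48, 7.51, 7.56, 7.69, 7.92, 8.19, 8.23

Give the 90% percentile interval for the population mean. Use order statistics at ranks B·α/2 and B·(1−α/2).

α = 0.10; lower rank = 40 × 0.050 = 2; upper rank = 40 × 0.950 = 38.
The 2nd smallest replicate is 5.36; the 38th is 7.92.

(5.36, 7.92)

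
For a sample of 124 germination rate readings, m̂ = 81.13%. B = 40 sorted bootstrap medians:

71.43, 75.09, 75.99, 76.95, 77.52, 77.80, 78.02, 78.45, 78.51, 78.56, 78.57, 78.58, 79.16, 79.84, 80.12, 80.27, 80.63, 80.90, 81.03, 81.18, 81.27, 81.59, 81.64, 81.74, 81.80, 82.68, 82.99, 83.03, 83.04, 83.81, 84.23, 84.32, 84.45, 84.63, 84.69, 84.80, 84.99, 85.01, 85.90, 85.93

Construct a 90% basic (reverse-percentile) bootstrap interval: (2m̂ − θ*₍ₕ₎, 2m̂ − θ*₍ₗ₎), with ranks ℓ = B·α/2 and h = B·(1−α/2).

Percentile endpoints at ranks 2 and 38: θ*₍2₎ = 75.09, θ*₍38₎ = 85.01.
Basic interval reflects these around m̂:
  lower = 2 × 81.13 − 85.01 = 77.25
  upper = 2 × 81.13 − 75.09 = 87.17

(77.25, 87.17)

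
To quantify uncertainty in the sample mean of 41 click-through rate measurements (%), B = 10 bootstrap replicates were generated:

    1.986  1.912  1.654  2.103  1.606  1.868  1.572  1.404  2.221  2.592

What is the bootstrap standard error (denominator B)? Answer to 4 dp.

SE* = 0.3364

Bootstrap SE is the standard deviation of the 10 replicate means.
Mean of replicates: (1.986 + 1.912 + 1.654 + 2.103 + 1.606 + 1.868 + 1.572 + 1.404 + 2.221 + 2.592) / 10 = 18.91800 / 10 = 1.89180
Sum of squared deviations: (+0.09420)² + (+0.02020)² + (−0.23780)² + (+0.21120)² + (−0.28580)² + (−0.02380)² + (−0.31980)² + (−0.48780)² + (+0.32920)² + (+0.70020)² = 1.13156
Variance = 1.13156 / 10 = 0.11316
SE* = √0.11316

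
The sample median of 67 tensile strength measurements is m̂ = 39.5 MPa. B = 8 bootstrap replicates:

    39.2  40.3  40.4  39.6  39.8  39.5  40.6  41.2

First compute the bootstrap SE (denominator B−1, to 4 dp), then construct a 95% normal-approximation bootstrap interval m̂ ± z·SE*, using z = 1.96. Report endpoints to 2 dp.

Mean of replicates = 40.0750; sum of squared deviations = 3.0950; SE* = √(3.0950/7) = 0.6649
Margin = 1.96 × 0.6649 = 1.303
Interval: 39.5 ± 1.303

(38.20, 40.80)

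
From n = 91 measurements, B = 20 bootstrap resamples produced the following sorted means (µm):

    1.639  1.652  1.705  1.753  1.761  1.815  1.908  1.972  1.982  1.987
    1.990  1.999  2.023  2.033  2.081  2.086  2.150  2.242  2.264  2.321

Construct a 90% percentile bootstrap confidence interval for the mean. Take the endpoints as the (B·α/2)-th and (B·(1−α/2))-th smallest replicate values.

α = 0.10; lower rank = 20 × 0.050 = 1; upper rank = 20 × 0.950 = 19.
The 1st smallest replicate is 1.639; the 19th is 2.264.

(1.639, 2.264)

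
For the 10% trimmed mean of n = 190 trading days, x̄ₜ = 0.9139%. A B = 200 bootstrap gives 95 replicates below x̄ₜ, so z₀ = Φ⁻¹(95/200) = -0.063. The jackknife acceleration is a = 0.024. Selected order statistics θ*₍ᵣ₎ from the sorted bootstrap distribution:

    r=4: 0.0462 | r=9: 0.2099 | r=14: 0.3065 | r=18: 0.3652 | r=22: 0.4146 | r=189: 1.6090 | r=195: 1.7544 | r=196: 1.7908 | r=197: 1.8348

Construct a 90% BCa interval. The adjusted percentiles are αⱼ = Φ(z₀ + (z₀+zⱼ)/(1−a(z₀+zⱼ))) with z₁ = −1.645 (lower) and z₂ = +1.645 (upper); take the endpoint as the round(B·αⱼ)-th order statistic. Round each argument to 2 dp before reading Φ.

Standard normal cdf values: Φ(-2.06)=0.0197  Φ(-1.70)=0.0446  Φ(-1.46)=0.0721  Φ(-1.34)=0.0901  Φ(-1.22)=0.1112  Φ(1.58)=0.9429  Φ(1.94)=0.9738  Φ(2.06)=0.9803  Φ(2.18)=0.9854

(0.2099, 1.6090)

Lower: z₀ + z₁ = -0.063 + (-1.645) = -1.708; 1 − a(z₀+z₁) = 1 − (0.024)(-1.708) = 1.0410; argument = -0.063 + (-1.708)/1.0410 = -1.7037 → -1.70.
α₁ = Φ(-1.70) = 0.0446; rank = round(200 × 0.0446) = 9; θ*₍9₎ = 0.2099.
Upper: z₀ + z₂ = 1.582; 1 − a(z₀+z₂) = 0.9620; argument = 1.5814 → 1.58; α₂ = 0.9429; rank = 189; θ*₍189₎ = 1.6090.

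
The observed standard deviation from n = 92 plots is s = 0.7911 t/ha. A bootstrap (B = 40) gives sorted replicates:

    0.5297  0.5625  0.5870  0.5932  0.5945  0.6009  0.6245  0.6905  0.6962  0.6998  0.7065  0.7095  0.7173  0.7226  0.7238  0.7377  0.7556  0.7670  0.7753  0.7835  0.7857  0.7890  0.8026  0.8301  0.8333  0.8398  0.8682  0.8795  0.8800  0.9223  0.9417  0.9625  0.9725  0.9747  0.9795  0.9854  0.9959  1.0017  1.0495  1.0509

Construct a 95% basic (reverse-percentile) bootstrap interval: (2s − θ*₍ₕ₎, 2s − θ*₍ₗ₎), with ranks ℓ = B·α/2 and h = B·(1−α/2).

Percentile endpoints at ranks 1 and 39: θ*₍1₎ = 0.5297, θ*₍39₎ = 1.0495.
Basic interval reflects these around s:
  lower = 2 × 0.7911 − 1.0495 = 0.5327
  upper = 2 × 0.7911 − 0.5297 = 1.0525

(0.5327, 1.0525)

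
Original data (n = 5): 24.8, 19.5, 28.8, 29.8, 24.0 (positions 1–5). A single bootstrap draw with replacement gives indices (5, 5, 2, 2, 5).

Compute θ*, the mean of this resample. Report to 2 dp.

Resample values: 24.0, 24.0, 19.5, 19.5, 24.0.
Mean = (24.0 + 24.0 + 19.5 + 19.5 + 24.0) / 5 = 111.00 / 5 = 22.20

θ* = 22.20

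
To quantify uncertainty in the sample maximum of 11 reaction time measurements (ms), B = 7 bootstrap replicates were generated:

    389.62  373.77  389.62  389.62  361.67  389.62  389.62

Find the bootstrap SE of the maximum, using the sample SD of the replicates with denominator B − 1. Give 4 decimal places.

SE* = 11.2425

Bootstrap SE is the standard deviation of the 7 replicate maximums.
Mean of replicates: (389.62 + 373.77 + 389.62 + 389.62 + 361.67 + 389.62 + 389.62) / 7 = 2683.54000 / 7 = 383.36286
Sum of squared deviations: (+6.25714)² + (−9.59286)² + (+6.25714)² + (+6.25714)² + (−21.69286)² + (+6.25714)² + (+6.25714)² = 758.36214
Variance = 758.36214 / 6 = 126.39369
SE* = √126.39369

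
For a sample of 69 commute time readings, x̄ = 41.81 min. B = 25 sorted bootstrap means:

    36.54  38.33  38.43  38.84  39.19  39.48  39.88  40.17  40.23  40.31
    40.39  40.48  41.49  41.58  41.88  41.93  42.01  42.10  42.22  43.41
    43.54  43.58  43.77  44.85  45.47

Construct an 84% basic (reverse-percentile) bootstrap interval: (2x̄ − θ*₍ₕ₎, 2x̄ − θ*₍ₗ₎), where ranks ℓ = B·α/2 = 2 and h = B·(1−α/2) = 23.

Percentile endpoints at ranks 2 and 23: θ*₍2₎ = 38.33, θ*₍23₎ = 43.77.
Basic interval reflects these around x̄:
  lower = 2 × 41.81 − 43.77 = 39.85
  upper = 2 × 41.81 − 38.33 = 45.29

(39.85, 45.29)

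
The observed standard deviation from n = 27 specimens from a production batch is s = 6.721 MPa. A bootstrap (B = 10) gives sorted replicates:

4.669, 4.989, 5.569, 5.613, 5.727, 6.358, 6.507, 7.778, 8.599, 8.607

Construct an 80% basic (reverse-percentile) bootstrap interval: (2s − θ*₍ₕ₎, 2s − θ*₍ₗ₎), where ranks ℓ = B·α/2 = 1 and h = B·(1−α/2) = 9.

Percentile endpoints at ranks 1 and 9: θ*₍1₎ = 4.669, θ*₍9₎ = 8.599.
Basic interval reflects these around s:
  lower = 2 × 6.721 − 8.599 = 4.843
  upper = 2 × 6.721 − 4.669 = 8.773

(4.843, 8.773)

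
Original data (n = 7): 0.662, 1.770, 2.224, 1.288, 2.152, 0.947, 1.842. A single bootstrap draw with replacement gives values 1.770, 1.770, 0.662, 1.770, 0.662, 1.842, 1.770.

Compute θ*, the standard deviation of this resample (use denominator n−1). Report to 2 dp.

Mean = 1.4637; sum of squared deviations = 1.8038
s² = 1.8038 / 6 = 0.3006
s = √0.3006 = 0.55

θ* = 0.55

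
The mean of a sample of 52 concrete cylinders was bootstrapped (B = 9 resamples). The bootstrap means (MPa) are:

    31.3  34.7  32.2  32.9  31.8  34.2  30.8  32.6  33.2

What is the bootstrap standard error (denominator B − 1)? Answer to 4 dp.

Bootstrap SE is the standard deviation of the 9 replicate means.
Mean of replicates: (31.3 + 34.7 + 32.2 + 32.9 + 31.8 + 34.2 + 30.8 + 32.6 + 33.2) / 9 = 293.70000 / 9 = 32.63333
Sum of squared deviations: (−1.33333)² + (+2.06667)² + (−0.43333)² + (+0.26667)² + (−0.83333)² + (+1.56667)² + (−1.83333)² + (−0.03333)² + (+0.56667)² = 13.14000
Variance = 13.14000 / 8 = 1.64250
SE* = √1.64250

SE* = 1.2816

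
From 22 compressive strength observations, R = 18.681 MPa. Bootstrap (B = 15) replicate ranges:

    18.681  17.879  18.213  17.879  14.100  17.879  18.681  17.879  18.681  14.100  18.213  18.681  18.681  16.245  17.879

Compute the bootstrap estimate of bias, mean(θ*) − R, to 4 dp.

bias = −1.1029

mean(θ*) = (18.681 + 17.879 + 18.213 + 17.879 + 14.100 + 17.879 + 18.681 + 17.879 + 18.681 + 14.100 + 18.213 + 18.681 + 18.681 + 16.245 + 17.879) / 15 = 17.57807
bias = 17.57807 − 18.681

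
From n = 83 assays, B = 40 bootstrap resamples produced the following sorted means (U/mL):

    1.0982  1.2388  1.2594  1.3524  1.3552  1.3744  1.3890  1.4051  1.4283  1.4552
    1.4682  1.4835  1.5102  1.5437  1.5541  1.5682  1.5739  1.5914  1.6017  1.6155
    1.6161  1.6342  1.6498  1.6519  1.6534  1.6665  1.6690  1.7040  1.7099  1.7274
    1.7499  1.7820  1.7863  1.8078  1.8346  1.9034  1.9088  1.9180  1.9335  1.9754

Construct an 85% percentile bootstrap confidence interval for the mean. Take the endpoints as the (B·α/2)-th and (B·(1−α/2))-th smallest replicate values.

α = 0.15; lower rank = 40 × 0.075 = 3; upper rank = 40 × 0.925 = 37.
The 3rd smallest replicate is 1.2594; the 37th is 1.9088.

(1.2594, 1.9088)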